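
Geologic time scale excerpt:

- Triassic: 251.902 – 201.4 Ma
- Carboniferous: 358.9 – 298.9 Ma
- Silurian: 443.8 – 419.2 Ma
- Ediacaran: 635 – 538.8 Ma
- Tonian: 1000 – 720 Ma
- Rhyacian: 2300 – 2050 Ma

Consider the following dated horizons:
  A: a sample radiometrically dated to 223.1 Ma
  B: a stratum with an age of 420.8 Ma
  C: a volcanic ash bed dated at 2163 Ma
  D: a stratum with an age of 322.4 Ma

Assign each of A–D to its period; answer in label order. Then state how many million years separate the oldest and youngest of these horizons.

A — Triassic; B — Silurian; C — Rhyacian; D — Carboniferous; span 1939.9 million years

A: 223.1 Ma lies in 251.902–201.4 Ma, so Triassic.
B: 420.8 Ma lies in 443.8–419.2 Ma, so Silurian.
C: 2163 Ma lies in 2300–2050 Ma, so Rhyacian.
D: 322.4 Ma lies in 358.9–298.9 Ma, so Carboniferous.
Oldest = 2163 Ma, youngest = 223.1 Ma → span 1939.9 Myr.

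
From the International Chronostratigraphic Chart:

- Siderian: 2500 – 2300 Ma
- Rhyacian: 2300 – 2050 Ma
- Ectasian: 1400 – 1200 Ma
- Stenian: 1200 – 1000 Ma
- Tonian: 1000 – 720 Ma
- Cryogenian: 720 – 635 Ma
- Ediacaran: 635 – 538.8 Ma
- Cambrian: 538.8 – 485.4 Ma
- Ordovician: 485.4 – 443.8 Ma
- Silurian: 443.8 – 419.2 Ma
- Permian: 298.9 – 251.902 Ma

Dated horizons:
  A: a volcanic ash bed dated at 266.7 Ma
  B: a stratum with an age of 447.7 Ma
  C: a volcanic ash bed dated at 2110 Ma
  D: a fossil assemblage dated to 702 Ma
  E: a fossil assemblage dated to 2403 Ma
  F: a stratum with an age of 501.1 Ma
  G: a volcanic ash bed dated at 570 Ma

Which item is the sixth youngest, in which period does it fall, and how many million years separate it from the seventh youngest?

C, in the Rhyacian; 293 million years to E

Sorted youngest-first by Ma: A (266.7), B (447.7), F (501.1), G (570), D (702), C (2110), E (2403).
The sixth youngest is C at 2110 Ma, which lies in 2300–2050 Ma: the Rhyacian.
The seventh youngest is E at 2403 Ma; separation = |2110 − 2403| = 293 Myr.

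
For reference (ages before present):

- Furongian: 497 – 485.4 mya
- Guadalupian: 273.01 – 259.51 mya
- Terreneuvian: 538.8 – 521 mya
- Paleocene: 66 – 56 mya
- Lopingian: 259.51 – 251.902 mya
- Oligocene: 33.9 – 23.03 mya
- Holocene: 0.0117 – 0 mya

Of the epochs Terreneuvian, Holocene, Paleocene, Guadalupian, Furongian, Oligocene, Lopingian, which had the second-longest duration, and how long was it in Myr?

Start − end for each: Terreneuvian 538.8 − 521 = 17.8; Holocene 0.0117 − 0 = 0.0117; Paleocene 66 − 56 = 10; Guadalupian 273.01 − 259.51 = 13.5; Furongian 497 − 485.4 = 11.6; Oligocene 33.9 − 23.03 = 10.87; Lopingian 259.51 − 251.902 = 7.608.
Ranking these from longest: Terreneuvian > Guadalupian > Furongian > Oligocene > Paleocene > Lopingian > Holocene.
Position 2 in that ranking is Guadalupian, which lasted 13.5 Myr.

Guadalupian, 13.5 million years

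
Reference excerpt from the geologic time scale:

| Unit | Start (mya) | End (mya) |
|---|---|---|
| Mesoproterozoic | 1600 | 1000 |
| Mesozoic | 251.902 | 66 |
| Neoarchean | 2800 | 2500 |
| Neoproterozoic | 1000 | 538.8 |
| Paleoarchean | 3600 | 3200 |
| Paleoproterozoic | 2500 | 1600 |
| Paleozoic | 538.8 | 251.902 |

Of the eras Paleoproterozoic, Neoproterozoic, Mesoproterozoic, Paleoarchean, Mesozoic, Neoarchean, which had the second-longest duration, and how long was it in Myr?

Start − end for each: Paleoproterozoic 2500 − 1600 = 900; Neoproterozoic 1000 − 538.8 = 461.2; Mesoproterozoic 1600 − 1000 = 600; Paleoarchean 3600 − 3200 = 400; Mesozoic 251.902 − 66 = 185.902; Neoarchean 2800 − 2500 = 300.
Ranking these from longest: Paleoproterozoic > Mesoproterozoic > Neoproterozoic > Paleoarchean > Neoarchean > Mesozoic.
Position 2 in that ranking is Mesoproterozoic, which lasted 600 Myr.

Mesoproterozoic, 600 million years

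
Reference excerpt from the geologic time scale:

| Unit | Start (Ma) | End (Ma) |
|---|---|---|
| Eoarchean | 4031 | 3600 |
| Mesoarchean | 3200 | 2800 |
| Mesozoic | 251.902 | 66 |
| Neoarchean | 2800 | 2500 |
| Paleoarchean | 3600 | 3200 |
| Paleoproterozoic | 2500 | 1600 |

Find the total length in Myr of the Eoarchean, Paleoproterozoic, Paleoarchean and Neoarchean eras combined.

2031 million years

Each duration: Eoarchean = 431; Paleoproterozoic = 900; Paleoarchean = 400; Neoarchean = 300.
Sum: 431 + 900 + 400 + 300 = 2031 Myr.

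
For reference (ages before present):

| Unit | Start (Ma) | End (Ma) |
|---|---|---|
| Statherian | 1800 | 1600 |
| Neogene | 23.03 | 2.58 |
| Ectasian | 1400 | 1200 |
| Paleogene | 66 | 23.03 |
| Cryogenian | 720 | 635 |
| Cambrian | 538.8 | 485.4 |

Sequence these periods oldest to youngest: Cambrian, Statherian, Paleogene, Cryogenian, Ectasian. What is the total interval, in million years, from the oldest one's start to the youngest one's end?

From the excerpt: Cambrian 538.8–485.4; Statherian 1800–1600; Paleogene 66–23.03; Cryogenian 720–635; Ectasian 1400–1200 (Ma).
Larger Ma is earlier, so the oldest is Statherian and the youngest is Paleogene; oldest to youngest: Statherian, Ectasian, Cryogenian, Cambrian, Paleogene.
Oldest start 1800 minus youngest end 23.03 gives 1776.97 Myr overall.

Statherian → Ectasian → Cryogenian → Cambrian → Paleogene; total span 1776.97 Myr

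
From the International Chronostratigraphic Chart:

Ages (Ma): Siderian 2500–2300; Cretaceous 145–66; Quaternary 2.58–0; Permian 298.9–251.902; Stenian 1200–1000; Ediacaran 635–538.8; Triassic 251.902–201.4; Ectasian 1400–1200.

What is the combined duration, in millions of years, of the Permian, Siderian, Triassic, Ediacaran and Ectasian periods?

593.7 million years

Each duration: Permian = 46.998; Siderian = 200; Triassic = 50.502; Ediacaran = 96.2; Ectasian = 200.
Sum: 46.998 + 200 + 50.502 + 96.2 + 200 = 593.7 Myr.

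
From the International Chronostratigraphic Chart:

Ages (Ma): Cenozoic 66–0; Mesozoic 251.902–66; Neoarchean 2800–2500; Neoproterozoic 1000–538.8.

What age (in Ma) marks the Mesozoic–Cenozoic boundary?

66 Ma

The Mesozoic ends and the Cenozoic begins at 66 Ma.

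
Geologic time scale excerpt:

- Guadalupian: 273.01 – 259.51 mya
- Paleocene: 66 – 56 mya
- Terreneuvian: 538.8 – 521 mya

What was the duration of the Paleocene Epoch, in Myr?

66 − 56 = 10 million years.

10 million years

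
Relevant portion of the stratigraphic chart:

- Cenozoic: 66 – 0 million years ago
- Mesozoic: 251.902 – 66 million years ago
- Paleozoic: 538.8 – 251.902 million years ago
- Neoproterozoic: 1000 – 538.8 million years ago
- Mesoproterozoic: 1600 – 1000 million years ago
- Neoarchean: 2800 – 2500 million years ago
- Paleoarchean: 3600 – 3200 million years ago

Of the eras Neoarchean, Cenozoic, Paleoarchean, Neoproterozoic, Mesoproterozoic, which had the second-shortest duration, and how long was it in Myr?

Start − end for each: Neoarchean 2800 − 2500 = 300; Cenozoic 66 − 0 = 66; Paleoarchean 3600 − 3200 = 400; Neoproterozoic 1000 − 538.8 = 461.2; Mesoproterozoic 1600 − 1000 = 600.
Ranking these from shortest: Cenozoic < Neoarchean < Paleoarchean < Neoproterozoic < Mesoproterozoic.
Position 2 in that ranking is Neoarchean, which lasted 300 Myr.

Neoarchean, 300 million years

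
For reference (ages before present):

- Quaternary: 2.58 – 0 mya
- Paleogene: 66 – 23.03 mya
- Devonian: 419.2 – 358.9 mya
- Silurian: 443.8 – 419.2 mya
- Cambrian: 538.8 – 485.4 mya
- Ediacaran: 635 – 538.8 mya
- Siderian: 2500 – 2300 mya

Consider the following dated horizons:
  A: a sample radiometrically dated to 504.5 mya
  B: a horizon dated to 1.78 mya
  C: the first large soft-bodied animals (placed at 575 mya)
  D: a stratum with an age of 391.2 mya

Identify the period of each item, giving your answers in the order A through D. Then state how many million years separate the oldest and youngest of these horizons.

A — Cambrian; B — Quaternary; C — Ediacaran; D — Devonian; span 573.22 million years

A: 504.5 Ma lies in 538.8–485.4 Ma, so Cambrian.
B: 1.78 Ma lies in 2.58–0 Ma, so Quaternary.
C: 575 Ma lies in 635–538.8 Ma, so Ediacaran.
D: 391.2 Ma lies in 419.2–358.9 Ma, so Devonian.
Oldest = 575 Ma, youngest = 1.78 Ma → span 573.22 Myr.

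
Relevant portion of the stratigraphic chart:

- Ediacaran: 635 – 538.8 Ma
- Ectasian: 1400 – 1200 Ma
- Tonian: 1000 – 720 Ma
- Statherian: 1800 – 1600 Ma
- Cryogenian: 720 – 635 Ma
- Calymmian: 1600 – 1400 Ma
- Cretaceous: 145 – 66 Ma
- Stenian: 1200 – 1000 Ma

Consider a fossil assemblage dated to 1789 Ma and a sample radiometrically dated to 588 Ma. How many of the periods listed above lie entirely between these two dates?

The older date is 1789 Ma and the younger is 588 Ma.
Periods with start < 1789 and end > 588 Ma: Calymmian (1600–1400), Ectasian (1400–1200), Stenian (1200–1000), Tonian (1000–720), Cryogenian (720–635).
That is 5 complete periods.

5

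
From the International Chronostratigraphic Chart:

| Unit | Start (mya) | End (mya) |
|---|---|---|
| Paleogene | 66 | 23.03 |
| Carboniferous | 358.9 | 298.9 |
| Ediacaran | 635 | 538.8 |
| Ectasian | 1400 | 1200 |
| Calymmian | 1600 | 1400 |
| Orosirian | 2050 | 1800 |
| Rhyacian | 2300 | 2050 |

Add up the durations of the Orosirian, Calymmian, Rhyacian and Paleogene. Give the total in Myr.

Duration is start − end for each: (2050 − 1800) + (1600 − 1400) + (2300 − 2050) + (66 − 23.03).
That is 250 + 200 + 250 + 42.97, which totals 742.97 million years.

742.97 million years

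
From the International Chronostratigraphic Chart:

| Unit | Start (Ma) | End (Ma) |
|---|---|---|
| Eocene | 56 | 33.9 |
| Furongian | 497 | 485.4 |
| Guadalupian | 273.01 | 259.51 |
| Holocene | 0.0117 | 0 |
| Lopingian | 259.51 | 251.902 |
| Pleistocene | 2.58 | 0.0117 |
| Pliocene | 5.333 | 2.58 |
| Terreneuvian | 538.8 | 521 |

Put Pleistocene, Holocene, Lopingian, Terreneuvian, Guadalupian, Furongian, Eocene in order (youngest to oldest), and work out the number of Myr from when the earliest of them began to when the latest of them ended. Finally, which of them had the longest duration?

Holocene, Pleistocene, Eocene, Lopingian, Guadalupian, Furongian, Terreneuvian; total span 538.8 Myr; longest is Eocene

Start ages (Ma): Terreneuvian 538.8, Furongian 497, Guadalupian 273.01, Lopingian 259.51, Eocene 56, Pleistocene 2.58, Holocene 0.0117.
Ordered youngest to oldest: Holocene, Pleistocene, Eocene, Lopingian, Guadalupian, Furongian, Terreneuvian.
Span = 538.8 − 0 = 538.8 Myr.
Durations: Pleistocene 2.5683, Lopingian 7.608, Guadalupian 13.5, Furongian 11.6, Holocene 0.0117, Eocene 22.1, Terreneuvian 17.8 → longest is Eocene (22.1 Myr).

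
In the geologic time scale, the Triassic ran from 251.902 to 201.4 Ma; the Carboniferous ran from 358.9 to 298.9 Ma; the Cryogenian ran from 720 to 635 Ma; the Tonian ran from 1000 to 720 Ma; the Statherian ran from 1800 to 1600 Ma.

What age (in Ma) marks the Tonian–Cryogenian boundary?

720 Ma

The Tonian ends and the Cryogenian begins at 720 Ma.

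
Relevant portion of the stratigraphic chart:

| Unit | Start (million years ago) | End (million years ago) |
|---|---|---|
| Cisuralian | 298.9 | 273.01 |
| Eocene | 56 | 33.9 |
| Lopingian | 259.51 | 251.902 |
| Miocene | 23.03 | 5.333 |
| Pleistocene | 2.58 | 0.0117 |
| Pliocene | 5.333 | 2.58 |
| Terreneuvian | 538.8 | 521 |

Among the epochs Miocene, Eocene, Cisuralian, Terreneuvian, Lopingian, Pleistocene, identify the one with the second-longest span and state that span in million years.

Eocene, 22.1 million years

Start − end for each: Miocene 23.03 − 5.333 = 17.697; Eocene 56 − 33.9 = 22.1; Cisuralian 298.9 − 273.01 = 25.89; Terreneuvian 538.8 − 521 = 17.8; Lopingian 259.51 − 251.902 = 7.608; Pleistocene 2.58 − 0.0117 = 2.5683.
Ranking these from longest: Cisuralian > Eocene > Terreneuvian > Miocene > Lopingian > Pleistocene.
Position 2 in that ranking is Eocene, which lasted 22.1 Myr.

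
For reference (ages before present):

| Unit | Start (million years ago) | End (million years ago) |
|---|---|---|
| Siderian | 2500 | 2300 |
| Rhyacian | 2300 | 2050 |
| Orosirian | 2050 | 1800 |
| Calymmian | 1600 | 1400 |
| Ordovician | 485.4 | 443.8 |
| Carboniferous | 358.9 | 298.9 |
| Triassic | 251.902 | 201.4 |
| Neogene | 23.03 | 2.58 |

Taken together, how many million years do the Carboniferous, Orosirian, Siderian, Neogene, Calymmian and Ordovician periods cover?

772.05 million years

Duration is start − end for each: (358.9 − 298.9) + (2050 − 1800) + (2500 − 2300) + (23.03 − 2.58) + (1600 − 1400) + (485.4 − 443.8).
That is 60 + 250 + 200 + 20.45 + 200 + 41.6, which totals 772.05 million years.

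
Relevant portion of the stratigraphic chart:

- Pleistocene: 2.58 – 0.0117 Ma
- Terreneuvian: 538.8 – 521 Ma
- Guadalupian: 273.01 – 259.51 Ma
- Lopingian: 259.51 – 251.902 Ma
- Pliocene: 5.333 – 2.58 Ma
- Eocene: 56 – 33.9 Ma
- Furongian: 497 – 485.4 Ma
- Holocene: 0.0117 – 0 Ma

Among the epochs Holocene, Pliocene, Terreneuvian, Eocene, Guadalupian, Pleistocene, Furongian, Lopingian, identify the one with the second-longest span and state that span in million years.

Durations: Holocene 0.0117; Pliocene 2.753; Terreneuvian 17.8; Eocene 22.1; Guadalupian 13.5; Pleistocene 2.5683; Furongian 11.6; Lopingian 7.608 Myr.
Sorted longest-first: Eocene (22.1), Terreneuvian (17.8), Guadalupian (13.5), Furongian (11.6), Lopingian (7.608), Pliocene (2.753), Pleistocene (2.5683), Holocene (0.0117).
The second longest is Terreneuvian at 17.8 Myr.

Terreneuvian, 17.8 million years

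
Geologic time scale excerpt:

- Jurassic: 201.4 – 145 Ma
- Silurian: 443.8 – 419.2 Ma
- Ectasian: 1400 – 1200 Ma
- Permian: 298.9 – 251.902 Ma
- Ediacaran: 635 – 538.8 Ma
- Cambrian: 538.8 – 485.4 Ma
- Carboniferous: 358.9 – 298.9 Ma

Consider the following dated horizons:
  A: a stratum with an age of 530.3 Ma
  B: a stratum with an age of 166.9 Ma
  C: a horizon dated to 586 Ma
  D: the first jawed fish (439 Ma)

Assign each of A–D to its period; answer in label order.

A — Cambrian; B — Jurassic; C — Ediacaran; D — Silurian

Match each age against the start–end ranges in the excerpt: A = 530.3 Ma → Cambrian (538.8–485.4); B = 166.9 Ma → Jurassic (201.4–145); C = 586 Ma → Ediacaran (635–538.8); D = 439 Ma → Silurian (443.8–419.2).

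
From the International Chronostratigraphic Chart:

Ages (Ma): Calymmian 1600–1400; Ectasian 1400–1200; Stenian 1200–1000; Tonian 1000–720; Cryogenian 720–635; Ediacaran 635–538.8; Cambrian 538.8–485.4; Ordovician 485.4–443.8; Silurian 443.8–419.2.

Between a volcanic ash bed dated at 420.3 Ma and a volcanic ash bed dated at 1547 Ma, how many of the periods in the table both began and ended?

1547 Ma sits inside the Calymmian (1600–1400) and 420.3 Ma inside the Silurian (443.8–419.2); neither of those is wholly between the two dates.
The listed periods lying completely between them are Ectasian, Stenian, Tonian, Cryogenian, Ediacaran, Cambrian, Ordovician — 7 in all.

7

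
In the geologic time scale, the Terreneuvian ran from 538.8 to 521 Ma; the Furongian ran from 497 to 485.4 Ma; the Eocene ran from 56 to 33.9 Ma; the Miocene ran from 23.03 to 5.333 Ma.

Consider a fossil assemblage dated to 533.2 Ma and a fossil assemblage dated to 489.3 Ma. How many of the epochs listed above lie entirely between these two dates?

The older date is 533.2 Ma and the younger is 489.3 Ma.
No epoch both begins after 533.2 Ma and ends before 489.3 Ma, so the count is 0.

0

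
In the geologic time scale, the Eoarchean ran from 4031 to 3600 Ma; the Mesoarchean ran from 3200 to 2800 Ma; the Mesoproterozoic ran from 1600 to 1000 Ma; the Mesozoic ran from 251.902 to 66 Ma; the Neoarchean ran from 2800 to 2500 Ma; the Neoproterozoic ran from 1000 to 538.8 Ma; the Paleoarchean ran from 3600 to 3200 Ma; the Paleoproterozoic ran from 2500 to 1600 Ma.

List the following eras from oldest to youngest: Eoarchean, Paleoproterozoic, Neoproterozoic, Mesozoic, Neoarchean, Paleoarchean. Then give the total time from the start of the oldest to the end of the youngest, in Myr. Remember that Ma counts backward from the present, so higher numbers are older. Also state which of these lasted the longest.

From the excerpt: Eoarchean 4031–3600; Paleoproterozoic 2500–1600; Neoproterozoic 1000–538.8; Mesozoic 251.902–66; Neoarchean 2800–2500; Paleoarchean 3600–3200 (Ma).
Larger Ma is earlier, so the oldest is Eoarchean and the youngest is Mesozoic; oldest to youngest: Eoarchean, Paleoarchean, Neoarchean, Paleoproterozoic, Neoproterozoic, Mesozoic.
Oldest start 4031 minus youngest end 66 gives 3965 Myr overall.
Individual lengths (start − end): Neoproterozoic 461.2; Eoarchean 431; Paleoproterozoic 900; Mesozoic 185.902; Neoarchean 300; Paleoarchean 400. The largest is Paleoproterozoic at 900 Myr.

Eoarchean, Paleoarchean, Neoarchean, Paleoproterozoic, Neoproterozoic, Mesozoic; total span 3965 Myr; longest is Paleoproterozoic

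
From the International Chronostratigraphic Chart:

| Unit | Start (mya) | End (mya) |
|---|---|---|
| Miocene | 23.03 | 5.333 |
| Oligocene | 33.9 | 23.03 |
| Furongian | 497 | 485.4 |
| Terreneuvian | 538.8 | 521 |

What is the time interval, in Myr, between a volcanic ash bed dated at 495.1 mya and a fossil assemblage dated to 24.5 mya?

495.1 − 24.5 = 470.6 million years.

470.6 million years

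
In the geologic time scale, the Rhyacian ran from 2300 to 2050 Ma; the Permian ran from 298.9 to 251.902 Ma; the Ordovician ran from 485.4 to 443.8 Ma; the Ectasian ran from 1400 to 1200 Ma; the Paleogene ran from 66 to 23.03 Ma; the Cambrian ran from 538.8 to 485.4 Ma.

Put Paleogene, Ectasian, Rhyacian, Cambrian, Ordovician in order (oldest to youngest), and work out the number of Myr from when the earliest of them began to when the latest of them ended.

From the excerpt: Paleogene 66–23.03; Ectasian 1400–1200; Rhyacian 2300–2050; Cambrian 538.8–485.4; Ordovician 485.4–443.8 (Ma).
Larger Ma is earlier, so the oldest is Rhyacian and the youngest is Paleogene; oldest to youngest: Rhyacian, Ectasian, Cambrian, Ordovician, Paleogene.
Oldest start 2300 minus youngest end 23.03 gives 2276.97 Myr overall.

Rhyacian, Ectasian, Cambrian, Ordovician, Paleogene; total span 2276.97 Myr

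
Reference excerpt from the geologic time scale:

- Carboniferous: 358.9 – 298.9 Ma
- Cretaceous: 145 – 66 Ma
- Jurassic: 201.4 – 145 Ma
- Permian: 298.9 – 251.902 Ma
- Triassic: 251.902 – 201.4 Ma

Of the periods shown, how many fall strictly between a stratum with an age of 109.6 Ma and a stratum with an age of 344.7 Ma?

The older date is 344.7 Ma and the younger is 109.6 Ma.
Periods with start < 344.7 and end > 109.6 Ma: Permian (298.9–251.902), Triassic (251.902–201.4), Jurassic (201.4–145).
That is 3 complete periods.

3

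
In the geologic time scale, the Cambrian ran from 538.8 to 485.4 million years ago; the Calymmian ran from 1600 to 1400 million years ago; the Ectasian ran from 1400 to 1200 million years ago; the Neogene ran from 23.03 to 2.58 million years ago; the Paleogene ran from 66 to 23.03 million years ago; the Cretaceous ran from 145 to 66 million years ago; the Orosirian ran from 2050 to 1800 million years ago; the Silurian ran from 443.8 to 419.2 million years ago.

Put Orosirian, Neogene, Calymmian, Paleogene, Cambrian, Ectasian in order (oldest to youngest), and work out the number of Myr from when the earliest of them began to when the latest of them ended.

Start ages (Ma): Orosirian 2050, Calymmian 1600, Ectasian 1400, Cambrian 538.8, Paleogene 66, Neogene 23.03.
Ordered oldest to youngest: Orosirian, Calymmian, Ectasian, Cambrian, Paleogene, Neogene.
Span = 2050 − 2.58 = 2047.42 Myr.

Orosirian, Calymmian, Ectasian, Cambrian, Paleogene, Neogene; total span 2047.42 Myr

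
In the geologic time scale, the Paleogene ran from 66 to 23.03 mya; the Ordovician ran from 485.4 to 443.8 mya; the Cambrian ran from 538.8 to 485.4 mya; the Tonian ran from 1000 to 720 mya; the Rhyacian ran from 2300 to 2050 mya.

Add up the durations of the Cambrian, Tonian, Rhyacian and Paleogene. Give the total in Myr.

Duration is start − end for each: (538.8 − 485.4) + (1000 − 720) + (2300 − 2050) + (66 − 23.03).
That is 53.4 + 280 + 250 + 42.97, which totals 626.37 million years.

626.37 million years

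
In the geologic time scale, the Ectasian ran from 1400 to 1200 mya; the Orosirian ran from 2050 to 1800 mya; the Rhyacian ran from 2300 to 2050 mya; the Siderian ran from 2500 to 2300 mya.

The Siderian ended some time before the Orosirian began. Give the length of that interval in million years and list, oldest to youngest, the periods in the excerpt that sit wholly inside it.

250 million years; Rhyacian

The Siderian closes at 2300 Ma and the Orosirian opens at 2050 Ma, so the interval is 2300 − 2050 = 250 Myr.
A period fits inside if it starts at or after 2300 Ma and ends at or before 2050 Ma; oldest first that gives Rhyacian.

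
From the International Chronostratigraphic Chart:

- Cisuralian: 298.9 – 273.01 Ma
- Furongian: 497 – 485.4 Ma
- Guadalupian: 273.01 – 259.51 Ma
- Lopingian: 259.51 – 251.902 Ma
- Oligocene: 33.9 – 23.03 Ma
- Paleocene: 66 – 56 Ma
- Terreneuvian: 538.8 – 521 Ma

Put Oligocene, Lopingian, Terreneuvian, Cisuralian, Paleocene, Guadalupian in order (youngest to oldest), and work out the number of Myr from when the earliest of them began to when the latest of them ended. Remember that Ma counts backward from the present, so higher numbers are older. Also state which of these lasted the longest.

Start ages (Ma): Terreneuvian 538.8, Cisuralian 298.9, Guadalupian 273.01, Lopingian 259.51, Paleocene 66, Oligocene 33.9.
Ordered youngest to oldest: Oligocene, Paleocene, Lopingian, Guadalupian, Cisuralian, Terreneuvian.
Span = 538.8 − 23.03 = 515.77 Myr.
Durations: Guadalupian 13.5, Cisuralian 25.89, Paleocene 10, Terreneuvian 17.8, Lopingian 7.608, Oligocene 10.87 → longest is Cisuralian (25.89 Myr).

Oligocene, Paleocene, Lopingian, Guadalupian, Cisuralian, Terreneuvian; total span 515.77 Myr; longest is Cisuralian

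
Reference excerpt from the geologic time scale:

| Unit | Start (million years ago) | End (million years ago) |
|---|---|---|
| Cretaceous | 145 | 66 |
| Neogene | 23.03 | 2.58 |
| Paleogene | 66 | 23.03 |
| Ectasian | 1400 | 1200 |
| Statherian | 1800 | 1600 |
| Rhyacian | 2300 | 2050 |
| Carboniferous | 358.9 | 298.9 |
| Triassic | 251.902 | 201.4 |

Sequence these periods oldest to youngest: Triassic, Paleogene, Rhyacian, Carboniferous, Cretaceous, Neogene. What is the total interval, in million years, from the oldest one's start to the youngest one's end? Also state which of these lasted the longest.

From the excerpt: Triassic 251.902–201.4; Paleogene 66–23.03; Rhyacian 2300–2050; Carboniferous 358.9–298.9; Cretaceous 145–66; Neogene 23.03–2.58 (Ma).
Larger Ma is earlier, so the oldest is Rhyacian and the youngest is Neogene; oldest to youngest: Rhyacian, Carboniferous, Triassic, Cretaceous, Paleogene, Neogene.
Oldest start 2300 minus youngest end 2.58 gives 2297.42 Myr overall.
Individual lengths (start − end): Cretaceous 79; Paleogene 42.97; Neogene 20.45; Triassic 50.502; Carboniferous 60; Rhyacian 250. The largest is Rhyacian at 250 Myr.

Rhyacian, Carboniferous, Triassic, Cretaceous, Paleogene, Neogene; total span 2297.42 Myr; longest is Rhyacian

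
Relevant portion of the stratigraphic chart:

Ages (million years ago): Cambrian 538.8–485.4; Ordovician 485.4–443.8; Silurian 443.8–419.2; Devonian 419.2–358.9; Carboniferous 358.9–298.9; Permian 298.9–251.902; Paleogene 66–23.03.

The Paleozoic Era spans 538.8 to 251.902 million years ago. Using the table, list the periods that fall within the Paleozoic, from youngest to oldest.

Periods with both bounds inside 538.8–251.902 Ma: Permian (298.9–251.902), Carboniferous (358.9–298.9), Devonian (419.2–358.9), Silurian (443.8–419.2), Ordovician (485.4–443.8), Cambrian (538.8–485.4).

Permian, Carboniferous, Devonian, Silurian, Ordovician, Cambrian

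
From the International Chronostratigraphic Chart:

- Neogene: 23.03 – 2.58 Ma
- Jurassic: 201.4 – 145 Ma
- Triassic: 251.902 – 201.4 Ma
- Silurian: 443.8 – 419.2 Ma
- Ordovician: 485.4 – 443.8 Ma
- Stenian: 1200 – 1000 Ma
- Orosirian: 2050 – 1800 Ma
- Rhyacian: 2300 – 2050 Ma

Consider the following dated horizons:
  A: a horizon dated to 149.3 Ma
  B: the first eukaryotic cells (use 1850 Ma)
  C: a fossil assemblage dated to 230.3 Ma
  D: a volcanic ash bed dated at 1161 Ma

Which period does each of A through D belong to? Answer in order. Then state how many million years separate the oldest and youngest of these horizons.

A — Jurassic; B — Orosirian; C — Triassic; D — Stenian; span 1700.7 million years

A: 149.3 Ma lies in 201.4–145 Ma, so Jurassic.
B: 1850 Ma lies in 2050–1800 Ma, so Orosirian.
C: 230.3 Ma lies in 251.902–201.4 Ma, so Triassic.
D: 1161 Ma lies in 1200–1000 Ma, so Stenian.
Oldest = 1850 Ma, youngest = 149.3 Ma → span 1700.7 Myr.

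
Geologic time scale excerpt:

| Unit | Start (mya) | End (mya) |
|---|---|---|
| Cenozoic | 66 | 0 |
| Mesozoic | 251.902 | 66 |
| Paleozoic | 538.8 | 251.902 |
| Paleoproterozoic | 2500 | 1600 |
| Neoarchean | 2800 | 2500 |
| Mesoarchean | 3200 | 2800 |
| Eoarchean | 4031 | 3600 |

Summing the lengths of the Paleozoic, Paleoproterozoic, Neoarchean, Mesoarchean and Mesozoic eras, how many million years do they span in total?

Each duration: Paleozoic = 286.898; Paleoproterozoic = 900; Neoarchean = 300; Mesoarchean = 400; Mesozoic = 185.902.
Sum: 286.898 + 900 + 300 + 400 + 185.902 = 2072.8 Myr.

2072.8 million years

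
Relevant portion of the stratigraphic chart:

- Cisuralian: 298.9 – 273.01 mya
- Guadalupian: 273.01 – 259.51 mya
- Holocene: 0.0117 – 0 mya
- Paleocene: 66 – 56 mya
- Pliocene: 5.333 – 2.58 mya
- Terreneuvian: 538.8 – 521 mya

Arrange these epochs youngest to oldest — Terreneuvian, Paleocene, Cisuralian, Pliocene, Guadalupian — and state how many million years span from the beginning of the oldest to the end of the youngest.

From the excerpt: Terreneuvian 538.8–521; Paleocene 66–56; Cisuralian 298.9–273.01; Pliocene 5.333–2.58; Guadalupian 273.01–259.51 (Ma).
Larger Ma is earlier, so the oldest is Terreneuvian and the youngest is Pliocene; youngest to oldest: Pliocene, Paleocene, Guadalupian, Cisuralian, Terreneuvian.
Oldest start 538.8 minus youngest end 2.58 gives 536.22 Myr overall.

Pliocene, Paleocene, Guadalupian, Cisuralian, Terreneuvian; total span 536.22 Myr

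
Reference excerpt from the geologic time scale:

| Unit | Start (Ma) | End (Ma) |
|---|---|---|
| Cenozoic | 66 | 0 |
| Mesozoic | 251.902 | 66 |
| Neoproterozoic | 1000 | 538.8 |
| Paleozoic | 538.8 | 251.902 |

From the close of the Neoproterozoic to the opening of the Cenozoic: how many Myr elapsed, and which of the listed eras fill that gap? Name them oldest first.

472.8 million years; Paleozoic, Mesozoic

End of Neoproterozoic = 538.8 Ma; start of Cenozoic = 66 Ma.
Gap = 538.8 − 66 = 472.8 Myr.
Eras wholly inside 538.8–66 Ma: Paleozoic (538.8–251.902), Mesozoic (251.902–66).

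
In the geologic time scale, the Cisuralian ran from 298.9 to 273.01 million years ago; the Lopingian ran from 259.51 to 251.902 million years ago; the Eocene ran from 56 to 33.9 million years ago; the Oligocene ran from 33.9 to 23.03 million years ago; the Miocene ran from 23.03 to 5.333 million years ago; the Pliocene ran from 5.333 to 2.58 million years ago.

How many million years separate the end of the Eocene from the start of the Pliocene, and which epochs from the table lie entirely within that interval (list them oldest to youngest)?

End of Eocene = 33.9 Ma; start of Pliocene = 5.333 Ma.
Gap = 33.9 − 5.333 = 28.567 Myr.
Epochs wholly inside 33.9–5.333 Ma: Oligocene (33.9–23.03), Miocene (23.03–5.333).

28.567 million years; Oligocene, Miocene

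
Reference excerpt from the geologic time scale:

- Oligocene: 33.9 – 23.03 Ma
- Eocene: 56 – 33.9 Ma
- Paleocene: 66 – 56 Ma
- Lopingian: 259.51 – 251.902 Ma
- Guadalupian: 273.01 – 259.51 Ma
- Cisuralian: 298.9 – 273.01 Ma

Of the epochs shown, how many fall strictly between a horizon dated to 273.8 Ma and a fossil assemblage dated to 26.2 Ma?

The older date is 273.8 Ma and the younger is 26.2 Ma.
Epochs with start < 273.8 and end > 26.2 Ma: Guadalupian (273.01–259.51), Lopingian (259.51–251.902), Paleocene (66–56), Eocene (56–33.9).
That is 4 complete epochs.

4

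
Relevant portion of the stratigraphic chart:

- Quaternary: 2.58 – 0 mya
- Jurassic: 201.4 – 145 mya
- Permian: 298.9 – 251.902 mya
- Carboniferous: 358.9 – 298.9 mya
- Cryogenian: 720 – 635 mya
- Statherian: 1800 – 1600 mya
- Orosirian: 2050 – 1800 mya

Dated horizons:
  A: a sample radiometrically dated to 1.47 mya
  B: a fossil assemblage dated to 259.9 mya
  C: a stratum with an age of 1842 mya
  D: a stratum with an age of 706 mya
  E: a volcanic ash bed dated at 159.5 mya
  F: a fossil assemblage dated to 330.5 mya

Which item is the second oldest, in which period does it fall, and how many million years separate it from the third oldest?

Larger Ma means older, so oldest first: C 1842 > D 706 > F 330.5 > B 259.9 > E 159.5 > A 1.47.
Counting 2 along gives D (706 Ma); the excerpt puts that inside the Cryogenian, 720–635 Ma.
Next in line is F (330.5 Ma), and 706 − 330.5 = 375.5 Myr.

D, in the Cryogenian; 375.5 million years to F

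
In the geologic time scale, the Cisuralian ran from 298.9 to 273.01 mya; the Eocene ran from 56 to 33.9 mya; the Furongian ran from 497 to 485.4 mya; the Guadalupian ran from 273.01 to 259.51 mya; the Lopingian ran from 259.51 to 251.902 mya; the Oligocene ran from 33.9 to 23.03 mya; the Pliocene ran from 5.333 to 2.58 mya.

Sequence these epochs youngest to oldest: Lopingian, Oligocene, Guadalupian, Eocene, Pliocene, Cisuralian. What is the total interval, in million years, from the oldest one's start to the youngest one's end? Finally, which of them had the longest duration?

From the excerpt: Lopingian 259.51–251.902; Oligocene 33.9–23.03; Guadalupian 273.01–259.51; Eocene 56–33.9; Pliocene 5.333–2.58; Cisuralian 298.9–273.01 (Ma).
Larger Ma is earlier, so the oldest is Cisuralian and the youngest is Pliocene; youngest to oldest: Pliocene, Oligocene, Eocene, Lopingian, Guadalupian, Cisuralian.
Oldest start 298.9 minus youngest end 2.58 gives 296.32 Myr overall.
Individual lengths (start − end): Eocene 22.1; Oligocene 10.87; Pliocene 2.753; Guadalupian 13.5; Lopingian 7.608; Cisuralian 25.89. The largest is Cisuralian at 25.89 Myr.

Pliocene → Oligocene → Eocene → Lopingian → Guadalupian → Cisuralian; total span 296.32 Myr; longest is Cisuralian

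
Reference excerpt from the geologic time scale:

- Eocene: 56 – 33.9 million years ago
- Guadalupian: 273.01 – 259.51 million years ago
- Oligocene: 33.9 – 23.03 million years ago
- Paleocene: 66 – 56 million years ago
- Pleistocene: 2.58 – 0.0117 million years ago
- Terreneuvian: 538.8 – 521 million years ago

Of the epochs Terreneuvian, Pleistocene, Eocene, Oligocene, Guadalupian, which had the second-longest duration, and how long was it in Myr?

Start − end for each: Terreneuvian 538.8 − 521 = 17.8; Pleistocene 2.58 − 0.0117 = 2.5683; Eocene 56 − 33.9 = 22.1; Oligocene 33.9 − 23.03 = 10.87; Guadalupian 273.01 − 259.51 = 13.5.
Ranking these from longest: Eocene > Terreneuvian > Guadalupian > Oligocene > Pleistocene.
Position 2 in that ranking is Terreneuvian, which lasted 17.8 Myr.

Terreneuvian, 17.8 million years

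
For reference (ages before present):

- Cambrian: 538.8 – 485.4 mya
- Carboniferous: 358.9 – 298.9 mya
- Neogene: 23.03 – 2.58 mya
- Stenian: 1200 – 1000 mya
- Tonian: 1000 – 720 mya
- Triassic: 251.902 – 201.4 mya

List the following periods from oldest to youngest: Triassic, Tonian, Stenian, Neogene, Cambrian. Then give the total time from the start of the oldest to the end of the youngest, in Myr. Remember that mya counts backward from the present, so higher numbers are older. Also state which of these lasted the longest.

Start ages (Ma): Stenian 1200, Tonian 1000, Cambrian 538.8, Triassic 251.902, Neogene 23.03.
Ordered oldest to youngest: Stenian, Tonian, Cambrian, Triassic, Neogene.
Span = 1200 − 2.58 = 1197.42 Myr.
Durations: Cambrian 53.4, Triassic 50.502, Stenian 200, Tonian 280, Neogene 20.45 → longest is Tonian (280 Myr).

Stenian → Tonian → Cambrian → Triassic → Neogene; total span 1197.42 Myr; longest is Tonian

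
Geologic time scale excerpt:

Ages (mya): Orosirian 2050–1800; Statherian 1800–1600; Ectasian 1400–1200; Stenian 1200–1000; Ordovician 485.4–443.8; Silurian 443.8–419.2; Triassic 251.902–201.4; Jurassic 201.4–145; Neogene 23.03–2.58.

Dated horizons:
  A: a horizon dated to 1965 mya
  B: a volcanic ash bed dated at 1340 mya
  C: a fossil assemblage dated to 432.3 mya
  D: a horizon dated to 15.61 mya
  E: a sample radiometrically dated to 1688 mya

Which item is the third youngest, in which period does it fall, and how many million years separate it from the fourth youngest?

Sorted youngest-first by Ma: D (15.61), C (432.3), B (1340), E (1688), A (1965).
The third youngest is B at 1340 Ma, which lies in 1400–1200 Ma: the Ectasian.
The fourth youngest is E at 1688 Ma; separation = |1340 − 1688| = 348 Myr.

B, in the Ectasian; 348 million years to E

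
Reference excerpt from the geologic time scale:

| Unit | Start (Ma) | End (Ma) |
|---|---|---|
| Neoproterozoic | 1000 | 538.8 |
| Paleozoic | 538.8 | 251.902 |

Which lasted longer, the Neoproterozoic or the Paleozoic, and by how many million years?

Neoproterozoic, by 174.302 million years

Neoproterozoic: 1000 − 538.8 = 461.2 Myr.
Paleozoic: 538.8 − 251.902 = 286.898 Myr.
Difference: 461.2 − 286.898 = 174.302 Myr, so the Neoproterozoic was longer.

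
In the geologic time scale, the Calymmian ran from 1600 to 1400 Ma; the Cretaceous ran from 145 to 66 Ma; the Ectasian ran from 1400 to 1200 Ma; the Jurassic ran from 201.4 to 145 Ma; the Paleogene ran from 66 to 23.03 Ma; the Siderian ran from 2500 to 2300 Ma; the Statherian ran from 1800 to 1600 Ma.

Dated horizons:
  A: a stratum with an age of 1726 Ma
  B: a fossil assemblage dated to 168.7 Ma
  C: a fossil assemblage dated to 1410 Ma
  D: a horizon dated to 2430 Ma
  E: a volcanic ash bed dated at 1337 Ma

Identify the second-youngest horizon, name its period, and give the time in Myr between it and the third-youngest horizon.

E, in the Ectasian; 73 million years to C

Smaller Ma means younger, so youngest first: B 168.7 < E 1337 < C 1410 < A 1726 < D 2430.
Counting 2 along gives E (1337 Ma); the excerpt puts that inside the Ectasian, 1400–1200 Ma.
Next in line is C (1410 Ma), and 1410 − 1337 = 73 Myr.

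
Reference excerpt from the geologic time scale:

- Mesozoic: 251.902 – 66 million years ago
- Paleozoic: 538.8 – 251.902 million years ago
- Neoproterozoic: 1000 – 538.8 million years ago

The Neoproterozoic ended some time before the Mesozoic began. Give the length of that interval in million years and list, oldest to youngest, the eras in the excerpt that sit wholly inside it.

The Neoproterozoic closes at 538.8 Ma and the Mesozoic opens at 251.902 Ma, so the interval is 538.8 − 251.902 = 286.898 Myr.
An era fits inside if it starts at or after 538.8 Ma and ends at or before 251.902 Ma; oldest first that gives Paleozoic.

286.898 million years; Paleozoic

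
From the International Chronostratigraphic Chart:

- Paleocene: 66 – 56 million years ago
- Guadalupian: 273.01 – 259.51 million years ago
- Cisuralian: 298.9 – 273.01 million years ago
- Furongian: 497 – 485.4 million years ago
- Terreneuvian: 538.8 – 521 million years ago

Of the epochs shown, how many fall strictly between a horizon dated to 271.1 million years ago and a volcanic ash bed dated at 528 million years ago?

528 Ma sits inside the Terreneuvian (538.8–521) and 271.1 Ma inside the Guadalupian (273.01–259.51); neither of those is wholly between the two dates.
The listed epochs lying completely between them are Furongian, Cisuralian — 2 in all.

2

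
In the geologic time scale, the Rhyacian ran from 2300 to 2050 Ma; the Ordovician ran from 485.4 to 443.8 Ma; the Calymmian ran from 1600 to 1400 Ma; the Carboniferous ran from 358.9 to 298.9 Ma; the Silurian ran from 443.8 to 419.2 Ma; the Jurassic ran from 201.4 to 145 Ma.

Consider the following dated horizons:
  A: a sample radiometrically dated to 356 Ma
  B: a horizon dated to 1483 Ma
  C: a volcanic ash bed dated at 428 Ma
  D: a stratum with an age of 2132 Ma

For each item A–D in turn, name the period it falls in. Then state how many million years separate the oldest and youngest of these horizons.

A — Carboniferous; B — Calymmian; C — Silurian; D — Rhyacian; span 1776 million years

Match each age against the start–end ranges in the excerpt: A = 356 Ma → Carboniferous (358.9–298.9); B = 1483 Ma → Calymmian (1600–1400); C = 428 Ma → Silurian (443.8–419.2); D = 2132 Ma → Rhyacian (2300–2050).
The largest age is 2132 Ma and the smallest is 356 Ma; their difference is 1776 Myr.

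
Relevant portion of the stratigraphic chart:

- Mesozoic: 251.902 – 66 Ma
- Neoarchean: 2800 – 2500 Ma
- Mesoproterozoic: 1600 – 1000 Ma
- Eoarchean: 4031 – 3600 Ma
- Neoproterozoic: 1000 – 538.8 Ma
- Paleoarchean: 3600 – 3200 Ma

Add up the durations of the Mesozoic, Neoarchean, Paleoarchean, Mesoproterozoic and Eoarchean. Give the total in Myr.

Duration is start − end for each: (251.902 − 66) + (2800 − 2500) + (3600 − 3200) + (1600 − 1000) + (4031 − 3600).
That is 185.902 + 300 + 400 + 600 + 431, which totals 1916.902 million years.

1916.902 million years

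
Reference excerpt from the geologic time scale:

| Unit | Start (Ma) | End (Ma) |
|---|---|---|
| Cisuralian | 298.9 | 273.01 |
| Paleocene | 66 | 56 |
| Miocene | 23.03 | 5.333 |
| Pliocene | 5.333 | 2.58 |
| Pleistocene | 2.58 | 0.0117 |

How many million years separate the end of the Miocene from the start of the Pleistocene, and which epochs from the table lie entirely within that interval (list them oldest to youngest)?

The Miocene closes at 5.333 Ma and the Pleistocene opens at 2.58 Ma, so the interval is 5.333 − 2.58 = 2.753 Myr.
An epoch fits inside if it starts at or after 5.333 Ma and ends at or before 2.58 Ma; oldest first that gives Pliocene.

2.753 million years; Pliocene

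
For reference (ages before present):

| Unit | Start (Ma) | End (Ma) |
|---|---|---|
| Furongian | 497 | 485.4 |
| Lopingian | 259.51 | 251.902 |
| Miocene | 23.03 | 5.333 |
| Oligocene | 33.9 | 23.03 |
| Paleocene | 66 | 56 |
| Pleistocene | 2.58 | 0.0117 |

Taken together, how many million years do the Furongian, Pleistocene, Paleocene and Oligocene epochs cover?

Duration is start − end for each: (497 − 485.4) + (2.58 − 0.0117) + (66 − 56) + (33.9 − 23.03).
That is 11.6 + 2.5683 + 10 + 10.87, which totals 35.0383 million years.

35.0383 million years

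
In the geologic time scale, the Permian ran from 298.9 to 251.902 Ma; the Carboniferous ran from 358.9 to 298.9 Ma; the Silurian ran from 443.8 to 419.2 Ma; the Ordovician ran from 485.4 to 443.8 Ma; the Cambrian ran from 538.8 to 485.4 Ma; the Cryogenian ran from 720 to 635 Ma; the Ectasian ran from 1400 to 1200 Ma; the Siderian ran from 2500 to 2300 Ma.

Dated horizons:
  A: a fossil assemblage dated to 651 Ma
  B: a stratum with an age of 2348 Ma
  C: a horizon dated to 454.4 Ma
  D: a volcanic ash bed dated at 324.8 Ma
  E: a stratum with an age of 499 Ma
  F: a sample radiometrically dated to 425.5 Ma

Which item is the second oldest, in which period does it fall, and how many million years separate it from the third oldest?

Sorted oldest-first by Ma: B (2348), A (651), E (499), C (454.4), F (425.5), D (324.8).
The second oldest is A at 651 Ma, which lies in 720–635 Ma: the Cryogenian.
The third oldest is E at 499 Ma; separation = |651 − 499| = 152 Myr.

A, in the Cryogenian; 152 million years to E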